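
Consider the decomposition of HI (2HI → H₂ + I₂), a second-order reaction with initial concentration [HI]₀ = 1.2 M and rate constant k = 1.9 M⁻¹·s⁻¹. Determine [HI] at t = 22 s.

0.02346 M

Step 1: For a second-order reaction: 1/[HI] = 1/[HI]₀ + kt
Step 2: 1/[HI] = 1/1.2 + 1.9 × 22
Step 3: 1/[HI] = 0.8333 + 41.8 = 42.63
Step 4: [HI] = 1/42.63 = 0.02346 M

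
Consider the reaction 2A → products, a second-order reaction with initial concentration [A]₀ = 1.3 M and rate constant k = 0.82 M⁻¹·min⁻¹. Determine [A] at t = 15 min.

0.07652 M

Step 1: For a second-order reaction: 1/[A] = 1/[A]₀ + kt
Step 2: 1/[A] = 1/1.3 + 0.82 × 15
Step 3: 1/[A] = 0.7692 + 12.3 = 13.07
Step 4: [A] = 1/13.07 = 0.07652 M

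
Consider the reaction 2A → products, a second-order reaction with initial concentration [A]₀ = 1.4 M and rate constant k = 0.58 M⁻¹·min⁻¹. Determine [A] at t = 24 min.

0.06833 M

Step 1: For a second-order reaction: 1/[A] = 1/[A]₀ + kt
Step 2: 1/[A] = 1/1.4 + 0.58 × 24
Step 3: 1/[A] = 0.7143 + 13.92 = 14.63
Step 4: [A] = 1/14.63 = 0.06833 M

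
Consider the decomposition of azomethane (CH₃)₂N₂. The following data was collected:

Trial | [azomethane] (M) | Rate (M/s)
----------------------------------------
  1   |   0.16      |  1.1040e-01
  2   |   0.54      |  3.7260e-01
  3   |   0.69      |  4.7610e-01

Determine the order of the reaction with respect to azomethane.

first order (1)

Step 1: Compare trials to find order n where rate₂/rate₁ = ([azomethane]₂/[azomethane]₁)^n
Step 2: rate₂/rate₁ = 3.7260e-01/1.1040e-01 = 3.375
Step 3: [azomethane]₂/[azomethane]₁ = 0.54/0.16 = 3.375
Step 4: n = ln(3.375)/ln(3.375) = 1.00 ≈ 1
Step 5: The reaction is first order in azomethane.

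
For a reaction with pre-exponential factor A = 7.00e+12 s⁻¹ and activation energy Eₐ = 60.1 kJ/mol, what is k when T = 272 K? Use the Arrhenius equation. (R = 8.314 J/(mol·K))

2.01e+01 s⁻¹

Step 1: Use the Arrhenius equation: k = A × exp(-Eₐ/RT)
Step 2: Convert Eₐ to J/mol: 60.1 kJ/mol = 60100 J/mol
Step 3: Calculate the exponent: -Eₐ/(RT) = -60100/(8.314 × 272) = -26.57636
Step 4: k = 7.00e+12 × exp(-26.57636)
Step 5: k = 7.00e+12 × 2.87100e-12 = 2.0097e+01 s⁻¹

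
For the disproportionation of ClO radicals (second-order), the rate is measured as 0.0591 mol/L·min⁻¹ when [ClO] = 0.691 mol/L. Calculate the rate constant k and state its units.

0.1238 (mol/L)⁻¹·min⁻¹

Step 1: rate = k[ClO]^2, so k = rate / [ClO]^2.
Step 2: k = 0.0591 / (0.691)^2 = 0.0591 / 0.4775.
Step 3: k = 0.1238 (mol/L)⁻¹·min⁻¹.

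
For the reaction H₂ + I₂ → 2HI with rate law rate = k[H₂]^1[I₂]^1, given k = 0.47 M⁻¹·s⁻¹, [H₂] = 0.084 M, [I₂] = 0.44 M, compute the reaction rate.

0.01737 M/s

Step 1: The rate law is rate = k[H₂]^1[I₂]^1
Step 2: Substitute: rate = 0.47 × (0.084)^1 × (0.44)^1
Step 3: rate = 0.47 × 0.084 × 0.44 = 0.0173712 M/s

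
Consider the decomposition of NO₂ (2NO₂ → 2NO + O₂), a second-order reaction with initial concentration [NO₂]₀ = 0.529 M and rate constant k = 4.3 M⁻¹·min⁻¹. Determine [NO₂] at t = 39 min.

0.005897 M

Step 1: For a second-order reaction: 1/[NO₂] = 1/[NO₂]₀ + kt
Step 2: 1/[NO₂] = 1/0.529 + 4.3 × 39
Step 3: 1/[NO₂] = 1.89 + 167.7 = 169.6
Step 4: [NO₂] = 1/169.6 = 0.005897 M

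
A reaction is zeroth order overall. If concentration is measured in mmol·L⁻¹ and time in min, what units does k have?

mmol·L⁻¹·min⁻¹

Step 1: For overall order n, rate = k × (concentration)^n.
Step 2: Rate has units mmol·L⁻¹·min⁻¹; concentration term has units (mmol·L⁻¹)^0.
Step 3: k = rate / (concentration)^n, so units of k = (mmol·L⁻¹)^(1-0)·min⁻¹ = mmol·L⁻¹·min⁻¹.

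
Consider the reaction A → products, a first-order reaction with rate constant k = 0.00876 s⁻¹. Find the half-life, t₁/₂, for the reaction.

79.13 s

Step 1: For a first-order reaction, t₁/₂ = ln(2)/k
Step 2: t₁/₂ = ln(2)/0.00876
Step 3: t₁/₂ = 0.6931/0.00876 = 79.13 s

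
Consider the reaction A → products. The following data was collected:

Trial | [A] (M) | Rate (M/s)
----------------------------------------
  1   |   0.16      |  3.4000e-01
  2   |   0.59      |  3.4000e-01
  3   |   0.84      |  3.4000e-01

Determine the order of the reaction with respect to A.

zeroth order (0)

Step 1: Compare trials - when concentration changes, rate stays constant.
Step 2: rate₂/rate₁ = 3.4000e-01/3.4000e-01 = 1
Step 3: [A]₂/[A]₁ = 0.59/0.16 = 3.687
Step 4: Since rate ratio ≈ (conc ratio)^0, the reaction is zeroth order.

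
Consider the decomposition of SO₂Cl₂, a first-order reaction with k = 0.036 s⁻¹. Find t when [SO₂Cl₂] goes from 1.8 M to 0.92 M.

18.64 s

Step 1: For first-order: t = ln([SO₂Cl₂]₀/[SO₂Cl₂])/k
Step 2: t = ln(1.8/0.92)/0.036
Step 3: t = ln(1.957)/0.036
Step 4: t = 0.6712/0.036 = 18.64 s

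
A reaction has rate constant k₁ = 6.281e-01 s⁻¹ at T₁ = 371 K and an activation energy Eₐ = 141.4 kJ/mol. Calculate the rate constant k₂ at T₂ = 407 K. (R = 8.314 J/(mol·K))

3.623e+01 s⁻¹

Step 1: Use the two-temperature Arrhenius form: ln(k₂/k₁) = -Eₐ/R × (1/T₂ - 1/T₁)
Step 2: Convert Eₐ to J/mol: 141.4 kJ/mol = 141400 J/mol
Step 3: 1/T₂ - 1/T₁ = 1/407 - 1/371 = -2.384153e-04 K⁻¹
Step 4: ln(k₂/k₁) = -141400/8.314 × -2.384153e-04 = 4.05484
Step 5: k₂ = k₁ × exp(4.05484) = 6.281e-01 × 5.76759e+01 = 3.623e+01 s⁻¹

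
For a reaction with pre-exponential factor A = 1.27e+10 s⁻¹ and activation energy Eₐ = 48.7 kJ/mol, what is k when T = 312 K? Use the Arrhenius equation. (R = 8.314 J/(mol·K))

8.92e+01 s⁻¹

Step 1: Use the Arrhenius equation: k = A × exp(-Eₐ/RT)
Step 2: Convert Eₐ to J/mol: 48.7 kJ/mol = 48700 J/mol
Step 3: Calculate the exponent: -Eₐ/(RT) = -48700/(8.314 × 312) = -18.77433
Step 4: k = 1.27e+10 × exp(-18.77433)
Step 5: k = 1.27e+10 × 7.02121e-09 = 8.9169e+01 s⁻¹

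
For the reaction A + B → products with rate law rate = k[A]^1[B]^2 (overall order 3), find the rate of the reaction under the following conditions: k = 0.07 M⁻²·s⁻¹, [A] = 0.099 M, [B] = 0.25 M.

0.0004331 M/s

Step 1: The rate law is rate = k[A]^1[B]^2, overall order = 1+2 = 3
Step 2: Substitute values: rate = 0.07 × (0.099)^1 × (0.25)^2
Step 3: rate = 0.07 × 0.099 × 0.0625 = 0.000433125 M/s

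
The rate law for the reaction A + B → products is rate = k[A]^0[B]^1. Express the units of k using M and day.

day⁻¹

Step 1: Overall order = 0 + 1 = 1.
Step 2: rate has units M·day⁻¹; [A]^0[B]^1 has units M^1.
Step 3: k = rate/([A]^0[B]^1), so units of k = M^(1-1)·day⁻¹ = day⁻¹.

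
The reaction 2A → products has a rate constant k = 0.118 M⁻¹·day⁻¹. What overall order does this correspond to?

second order (2)

Step 1: The units of k for an nth-order reaction are (concentration)^(1-n)·(time)⁻¹.
Step 2: Here k has units M⁻¹·day⁻¹, so the concentration exponent is -1.
Step 3: 1 - n = -1 ⇒ n = 2. The reaction is second order.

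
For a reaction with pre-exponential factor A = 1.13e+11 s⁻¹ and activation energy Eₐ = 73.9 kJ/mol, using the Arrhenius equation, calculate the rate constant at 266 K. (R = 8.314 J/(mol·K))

3.47e-04 s⁻¹

Step 1: Use the Arrhenius equation: k = A × exp(-Eₐ/RT)
Step 2: Convert Eₐ to J/mol: 73.9 kJ/mol = 73900 J/mol
Step 3: Calculate the exponent: -Eₐ/(RT) = -73900/(8.314 × 266) = -33.41587
Step 4: k = 1.13e+11 × exp(-33.41587)
Step 5: k = 1.13e+11 × 3.07377e-15 = 3.4734e-04 s⁻¹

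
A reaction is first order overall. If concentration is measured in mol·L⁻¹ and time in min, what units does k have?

min⁻¹

Step 1: For overall order n, rate = k × (concentration)^n.
Step 2: Rate has units mol·L⁻¹·min⁻¹; concentration term has units (mol·L⁻¹)^1.
Step 3: k = rate / (concentration)^n, so units of k = (mol·L⁻¹)^(1-1)·min⁻¹ = min⁻¹.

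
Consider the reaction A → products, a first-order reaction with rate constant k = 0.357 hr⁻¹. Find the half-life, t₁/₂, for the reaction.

1.942 hr

Step 1: For a first-order reaction, t₁/₂ = ln(2)/k
Step 2: t₁/₂ = ln(2)/0.357
Step 3: t₁/₂ = 0.6931/0.357 = 1.942 hr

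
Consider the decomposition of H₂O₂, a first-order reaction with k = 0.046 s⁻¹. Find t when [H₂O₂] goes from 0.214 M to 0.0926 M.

18.21 s

Step 1: For first-order: t = ln([H₂O₂]₀/[H₂O₂])/k
Step 2: t = ln(0.214/0.0926)/0.046
Step 3: t = ln(2.311)/0.046
Step 4: t = 0.8377/0.046 = 18.21 s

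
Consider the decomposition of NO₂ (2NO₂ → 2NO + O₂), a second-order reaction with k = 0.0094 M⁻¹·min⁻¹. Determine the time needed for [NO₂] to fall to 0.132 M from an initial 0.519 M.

601 min

Step 1: For second-order: t = (1/[NO₂] - 1/[NO₂]₀)/k
Step 2: t = (1/0.132 - 1/0.519)/0.0094
Step 3: t = (7.576 - 1.927)/0.0094
Step 4: t = 5.649/0.0094 = 601 min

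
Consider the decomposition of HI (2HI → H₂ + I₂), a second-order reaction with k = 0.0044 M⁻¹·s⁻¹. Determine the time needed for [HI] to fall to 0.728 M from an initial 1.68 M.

176.9 s

Step 1: For second-order: t = (1/[HI] - 1/[HI]₀)/k
Step 2: t = (1/0.728 - 1/1.68)/0.0044
Step 3: t = (1.374 - 0.5952)/0.0044
Step 4: t = 0.7784/0.0044 = 176.9 s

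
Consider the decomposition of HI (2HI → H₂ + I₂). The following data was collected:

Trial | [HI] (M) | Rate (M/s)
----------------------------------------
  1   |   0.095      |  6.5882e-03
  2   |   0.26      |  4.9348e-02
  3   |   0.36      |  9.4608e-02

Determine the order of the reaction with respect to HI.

second order (2)

Step 1: Compare trials to find order n where rate₂/rate₁ = ([HI]₂/[HI]₁)^n
Step 2: rate₂/rate₁ = 4.9348e-02/6.5882e-03 = 7.49
Step 3: [HI]₂/[HI]₁ = 0.26/0.095 = 2.737
Step 4: n = ln(7.49)/ln(2.737) = 2.00 ≈ 2
Step 5: The reaction is second order in HI.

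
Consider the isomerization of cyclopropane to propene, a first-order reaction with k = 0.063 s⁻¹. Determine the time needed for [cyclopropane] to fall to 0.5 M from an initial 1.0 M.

11 s

Step 1: For first-order: t = ln([cyclopropane]₀/[cyclopropane])/k
Step 2: t = ln(1.0/0.5)/0.063
Step 3: t = ln(2)/0.063
Step 4: t = 0.6931/0.063 = 11 s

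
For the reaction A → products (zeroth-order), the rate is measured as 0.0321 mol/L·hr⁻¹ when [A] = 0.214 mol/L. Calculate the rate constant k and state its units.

0.0321 mol/L·hr⁻¹

Step 1: For a zeroth-order reaction, rate = k (independent of concentration).
Step 2: k = rate = 0.0321 mol/L·hr⁻¹.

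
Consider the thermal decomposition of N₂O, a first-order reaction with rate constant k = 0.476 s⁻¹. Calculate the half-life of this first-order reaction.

1.456 s

Step 1: For a first-order reaction, t₁/₂ = ln(2)/k
Step 2: t₁/₂ = ln(2)/0.476
Step 3: t₁/₂ = 0.6931/0.476 = 1.456 s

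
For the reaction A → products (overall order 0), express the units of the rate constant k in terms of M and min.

M·min⁻¹

Step 1: For overall order n, rate = k × (concentration)^n.
Step 2: Rate has units M·min⁻¹; concentration term has units M^0.
Step 3: k = rate / (concentration)^n, so units of k = M^(1-0)·min⁻¹ = M·min⁻¹.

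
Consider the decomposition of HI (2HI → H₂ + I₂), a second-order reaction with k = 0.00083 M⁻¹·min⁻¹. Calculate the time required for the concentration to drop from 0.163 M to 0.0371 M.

2.508e+04 min

Step 1: For second-order: t = (1/[HI] - 1/[HI]₀)/k
Step 2: t = (1/0.0371 - 1/0.163)/0.00083
Step 3: t = (26.95 - 6.135)/0.00083
Step 4: t = 20.82/0.00083 = 2.508e+04 min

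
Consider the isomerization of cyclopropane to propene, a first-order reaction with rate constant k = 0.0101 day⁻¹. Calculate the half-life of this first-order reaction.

68.63 day

Step 1: For a first-order reaction, t₁/₂ = ln(2)/k
Step 2: t₁/₂ = ln(2)/0.0101
Step 3: t₁/₂ = 0.6931/0.0101 = 68.63 day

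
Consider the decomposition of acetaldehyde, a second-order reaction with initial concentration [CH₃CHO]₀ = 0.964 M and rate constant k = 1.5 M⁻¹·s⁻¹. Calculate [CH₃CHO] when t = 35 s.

0.01868 M

Step 1: For a second-order reaction: 1/[CH₃CHO] = 1/[CH₃CHO]₀ + kt
Step 2: 1/[CH₃CHO] = 1/0.964 + 1.5 × 35
Step 3: 1/[CH₃CHO] = 1.037 + 52.5 = 53.54
Step 4: [CH₃CHO] = 1/53.54 = 0.01868 M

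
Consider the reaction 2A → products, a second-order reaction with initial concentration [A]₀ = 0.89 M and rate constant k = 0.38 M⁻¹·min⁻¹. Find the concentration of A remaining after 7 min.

0.2643 M

Step 1: For a second-order reaction: 1/[A] = 1/[A]₀ + kt
Step 2: 1/[A] = 1/0.89 + 0.38 × 7
Step 3: 1/[A] = 1.124 + 2.66 = 3.784
Step 4: [A] = 1/3.784 = 0.2643 M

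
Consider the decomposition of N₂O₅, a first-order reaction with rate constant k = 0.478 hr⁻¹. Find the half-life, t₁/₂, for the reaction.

1.45 hr

Step 1: For a first-order reaction, t₁/₂ = ln(2)/k
Step 2: t₁/₂ = ln(2)/0.478
Step 3: t₁/₂ = 0.6931/0.478 = 1.45 hr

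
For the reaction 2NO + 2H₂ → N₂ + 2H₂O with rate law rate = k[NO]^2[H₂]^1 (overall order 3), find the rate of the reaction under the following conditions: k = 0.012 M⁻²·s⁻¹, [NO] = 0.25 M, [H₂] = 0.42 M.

0.000315 M/s

Step 1: The rate law is rate = k[NO]^2[H₂]^1, overall order = 2+1 = 3
Step 2: Substitute values: rate = 0.012 × (0.25)^2 × (0.42)^1
Step 3: rate = 0.012 × 0.0625 × 0.42 = 0.000315 M/s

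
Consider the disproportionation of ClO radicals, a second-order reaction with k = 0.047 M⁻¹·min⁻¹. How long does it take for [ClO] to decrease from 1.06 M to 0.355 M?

39.86 min

Step 1: For second-order: t = (1/[ClO] - 1/[ClO]₀)/k
Step 2: t = (1/0.355 - 1/1.06)/0.047
Step 3: t = (2.817 - 0.9434)/0.047
Step 4: t = 1.874/0.047 = 39.86 min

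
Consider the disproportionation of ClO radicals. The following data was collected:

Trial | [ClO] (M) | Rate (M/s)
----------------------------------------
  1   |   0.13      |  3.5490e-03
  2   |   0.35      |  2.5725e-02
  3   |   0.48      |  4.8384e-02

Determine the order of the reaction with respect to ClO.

second order (2)

Step 1: Compare trials to find order n where rate₂/rate₁ = ([ClO]₂/[ClO]₁)^n
Step 2: rate₂/rate₁ = 2.5725e-02/3.5490e-03 = 7.249
Step 3: [ClO]₂/[ClO]₁ = 0.35/0.13 = 2.692
Step 4: n = ln(7.249)/ln(2.692) = 2.00 ≈ 2
Step 5: The reaction is second order in ClO.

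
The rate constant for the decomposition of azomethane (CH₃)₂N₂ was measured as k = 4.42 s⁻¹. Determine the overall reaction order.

first order (1)

Step 1: The units of k for an nth-order reaction are (concentration)^(1-n)·(time)⁻¹.
Step 2: Here k has units s⁻¹, so the concentration exponent is 0.
Step 3: 1 - n = 0 ⇒ n = 1. The reaction is first order.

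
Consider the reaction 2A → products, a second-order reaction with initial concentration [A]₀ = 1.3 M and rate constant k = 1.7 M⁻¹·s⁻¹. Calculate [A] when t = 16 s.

0.03575 M

Step 1: For a second-order reaction: 1/[A] = 1/[A]₀ + kt
Step 2: 1/[A] = 1/1.3 + 1.7 × 16
Step 3: 1/[A] = 0.7692 + 27.2 = 27.97
Step 4: [A] = 1/27.97 = 0.03575 M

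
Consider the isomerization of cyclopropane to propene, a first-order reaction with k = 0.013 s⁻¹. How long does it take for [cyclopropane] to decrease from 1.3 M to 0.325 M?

106.6 s

Step 1: For first-order: t = ln([cyclopropane]₀/[cyclopropane])/k
Step 2: t = ln(1.3/0.325)/0.013
Step 3: t = ln(4)/0.013
Step 4: t = 1.386/0.013 = 106.6 s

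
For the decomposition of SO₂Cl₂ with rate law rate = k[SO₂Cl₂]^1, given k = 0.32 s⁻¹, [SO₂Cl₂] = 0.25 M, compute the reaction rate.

0.08 M/s

Step 1: Identify the rate law: rate = k[SO₂Cl₂]^1
Step 2: Substitute values: rate = 0.32 × (0.25)^1
Step 3: Calculate: rate = 0.32 × 0.25 = 0.08 M/s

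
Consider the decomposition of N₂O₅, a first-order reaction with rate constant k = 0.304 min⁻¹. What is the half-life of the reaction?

2.28 min

Step 1: For a first-order reaction, t₁/₂ = ln(2)/k
Step 2: t₁/₂ = ln(2)/0.304
Step 3: t₁/₂ = 0.6931/0.304 = 2.28 min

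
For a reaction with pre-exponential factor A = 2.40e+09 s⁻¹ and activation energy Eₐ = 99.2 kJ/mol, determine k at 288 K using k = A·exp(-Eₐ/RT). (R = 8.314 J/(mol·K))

2.44e-09 s⁻¹

Step 1: Use the Arrhenius equation: k = A × exp(-Eₐ/RT)
Step 2: Convert Eₐ to J/mol: 99.2 kJ/mol = 99200 J/mol
Step 3: Calculate the exponent: -Eₐ/(RT) = -99200/(8.314 × 288) = -41.42945
Step 4: k = 2.40e+09 × exp(-41.42945)
Step 5: k = 2.40e+09 × 1.01723e-18 = 2.4414e-09 s⁻¹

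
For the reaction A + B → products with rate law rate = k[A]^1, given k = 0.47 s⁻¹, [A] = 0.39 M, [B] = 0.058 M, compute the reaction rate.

0.1833 M/s

Step 1: The rate law is rate = k[A]^1
Step 2: Note that the rate does not depend on [B] (zero order in B).
Step 3: rate = 0.47 × (0.39)^1 = 0.1833 M/s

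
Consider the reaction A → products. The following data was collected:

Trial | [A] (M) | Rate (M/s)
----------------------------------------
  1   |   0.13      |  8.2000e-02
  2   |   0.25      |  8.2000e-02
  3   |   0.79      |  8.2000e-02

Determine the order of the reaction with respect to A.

zeroth order (0)

Step 1: Compare trials - when concentration changes, rate stays constant.
Step 2: rate₂/rate₁ = 8.2000e-02/8.2000e-02 = 1
Step 3: [A]₂/[A]₁ = 0.25/0.13 = 1.923
Step 4: Since rate ratio ≈ (conc ratio)^0, the reaction is zeroth order.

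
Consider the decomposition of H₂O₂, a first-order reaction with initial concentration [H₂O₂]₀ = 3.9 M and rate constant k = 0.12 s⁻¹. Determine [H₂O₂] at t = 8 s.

1.493 M

Step 1: For a first-order reaction: [H₂O₂] = [H₂O₂]₀ × e^(-kt)
Step 2: [H₂O₂] = 3.9 × e^(-0.12 × 8)
Step 3: [H₂O₂] = 3.9 × e^(-0.96)
Step 4: [H₂O₂] = 3.9 × 0.382893 = 1.493 M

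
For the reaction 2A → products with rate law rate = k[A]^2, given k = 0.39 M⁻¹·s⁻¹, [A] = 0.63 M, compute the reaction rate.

0.1548 M/s

Step 1: Identify the rate law: rate = k[A]^2
Step 2: Substitute values: rate = 0.39 × (0.63)^2
Step 3: Calculate: rate = 0.39 × 0.3969 = 0.154791 M/s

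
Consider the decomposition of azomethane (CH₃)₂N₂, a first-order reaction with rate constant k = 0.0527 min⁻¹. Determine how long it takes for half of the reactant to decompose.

13.15 min

Step 1: For a first-order reaction, t₁/₂ = ln(2)/k
Step 2: t₁/₂ = ln(2)/0.0527
Step 3: t₁/₂ = 0.6931/0.0527 = 13.15 min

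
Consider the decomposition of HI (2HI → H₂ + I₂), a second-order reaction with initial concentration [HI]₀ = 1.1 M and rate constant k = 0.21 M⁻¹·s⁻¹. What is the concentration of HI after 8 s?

0.3862 M

Step 1: For a second-order reaction: 1/[HI] = 1/[HI]₀ + kt
Step 2: 1/[HI] = 1/1.1 + 0.21 × 8
Step 3: 1/[HI] = 0.9091 + 1.68 = 2.589
Step 4: [HI] = 1/2.589 = 0.3862 M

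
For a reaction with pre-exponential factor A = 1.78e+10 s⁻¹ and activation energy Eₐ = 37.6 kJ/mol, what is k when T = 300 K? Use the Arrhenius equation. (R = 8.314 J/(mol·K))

5.05e+03 s⁻¹

Step 1: Use the Arrhenius equation: k = A × exp(-Eₐ/RT)
Step 2: Convert Eₐ to J/mol: 37.6 kJ/mol = 37600 J/mol
Step 3: Calculate the exponent: -Eₐ/(RT) = -37600/(8.314 × 300) = -15.07497
Step 4: k = 1.78e+10 × exp(-15.07497)
Step 5: k = 1.78e+10 × 2.83807e-07 = 5.0518e+03 s⁻¹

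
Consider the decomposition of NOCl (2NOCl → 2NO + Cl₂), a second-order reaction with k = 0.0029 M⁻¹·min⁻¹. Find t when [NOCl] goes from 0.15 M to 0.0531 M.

4195 min

Step 1: For second-order: t = (1/[NOCl] - 1/[NOCl]₀)/k
Step 2: t = (1/0.0531 - 1/0.15)/0.0029
Step 3: t = (18.83 - 6.667)/0.0029
Step 4: t = 12.17/0.0029 = 4195 min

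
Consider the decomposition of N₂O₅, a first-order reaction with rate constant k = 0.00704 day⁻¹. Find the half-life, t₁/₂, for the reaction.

98.46 day

Step 1: For a first-order reaction, t₁/₂ = ln(2)/k
Step 2: t₁/₂ = ln(2)/0.00704
Step 3: t₁/₂ = 0.6931/0.00704 = 98.46 day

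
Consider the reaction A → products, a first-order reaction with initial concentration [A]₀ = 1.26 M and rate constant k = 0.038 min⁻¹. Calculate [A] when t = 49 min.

0.1958 M

Step 1: For a first-order reaction: [A] = [A]₀ × e^(-kt)
Step 2: [A] = 1.26 × e^(-0.038 × 49)
Step 3: [A] = 1.26 × e^(-1.862)
Step 4: [A] = 1.26 × 0.155362 = 0.1958 M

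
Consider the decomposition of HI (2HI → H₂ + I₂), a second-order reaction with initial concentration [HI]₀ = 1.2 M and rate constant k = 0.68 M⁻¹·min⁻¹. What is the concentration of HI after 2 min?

0.4559 M

Step 1: For a second-order reaction: 1/[HI] = 1/[HI]₀ + kt
Step 2: 1/[HI] = 1/1.2 + 0.68 × 2
Step 3: 1/[HI] = 0.8333 + 1.36 = 2.193
Step 4: [HI] = 1/2.193 = 0.4559 M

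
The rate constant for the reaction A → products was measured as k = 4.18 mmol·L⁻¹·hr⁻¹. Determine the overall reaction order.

zeroth order (0)

Step 1: The units of k for an nth-order reaction are (concentration)^(1-n)·(time)⁻¹.
Step 2: Here k has units mmol·L⁻¹·hr⁻¹, so the concentration exponent is 1.
Step 3: 1 - n = 1 ⇒ n = 0. The reaction is zeroth order.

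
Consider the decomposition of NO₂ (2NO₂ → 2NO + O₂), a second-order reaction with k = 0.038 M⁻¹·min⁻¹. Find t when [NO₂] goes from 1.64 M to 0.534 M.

33.23 min

Step 1: For second-order: t = (1/[NO₂] - 1/[NO₂]₀)/k
Step 2: t = (1/0.534 - 1/1.64)/0.038
Step 3: t = (1.873 - 0.6098)/0.038
Step 4: t = 1.263/0.038 = 33.23 min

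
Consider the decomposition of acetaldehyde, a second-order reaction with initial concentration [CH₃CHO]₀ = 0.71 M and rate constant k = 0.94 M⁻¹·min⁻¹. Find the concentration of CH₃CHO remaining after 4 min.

0.1935 M

Step 1: For a second-order reaction: 1/[CH₃CHO] = 1/[CH₃CHO]₀ + kt
Step 2: 1/[CH₃CHO] = 1/0.71 + 0.94 × 4
Step 3: 1/[CH₃CHO] = 1.408 + 3.76 = 5.168
Step 4: [CH₃CHO] = 1/5.168 = 0.1935 M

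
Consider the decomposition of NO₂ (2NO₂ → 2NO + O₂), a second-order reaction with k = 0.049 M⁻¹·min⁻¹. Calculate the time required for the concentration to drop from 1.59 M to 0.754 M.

14.23 min

Step 1: For second-order: t = (1/[NO₂] - 1/[NO₂]₀)/k
Step 2: t = (1/0.754 - 1/1.59)/0.049
Step 3: t = (1.326 - 0.6289)/0.049
Step 4: t = 0.6973/0.049 = 14.23 min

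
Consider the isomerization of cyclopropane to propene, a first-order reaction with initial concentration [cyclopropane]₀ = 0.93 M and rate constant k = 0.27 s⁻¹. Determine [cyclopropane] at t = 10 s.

0.0625 M

Step 1: For a first-order reaction: [cyclopropane] = [cyclopropane]₀ × e^(-kt)
Step 2: [cyclopropane] = 0.93 × e^(-0.27 × 10)
Step 3: [cyclopropane] = 0.93 × e^(-2.7)
Step 4: [cyclopropane] = 0.93 × 0.0672055 = 0.0625 M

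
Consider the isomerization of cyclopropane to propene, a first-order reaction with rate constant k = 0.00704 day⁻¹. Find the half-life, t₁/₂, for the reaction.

98.46 day

Step 1: For a first-order reaction, t₁/₂ = ln(2)/k
Step 2: t₁/₂ = ln(2)/0.00704
Step 3: t₁/₂ = 0.6931/0.00704 = 98.46 day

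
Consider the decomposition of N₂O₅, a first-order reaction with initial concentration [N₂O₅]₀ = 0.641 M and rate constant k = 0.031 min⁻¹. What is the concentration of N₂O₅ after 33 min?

0.2304 M

Step 1: For a first-order reaction: [N₂O₅] = [N₂O₅]₀ × e^(-kt)
Step 2: [N₂O₅] = 0.641 × e^(-0.031 × 33)
Step 3: [N₂O₅] = 0.641 × e^(-1.023)
Step 4: [N₂O₅] = 0.641 × 0.359515 = 0.2304 M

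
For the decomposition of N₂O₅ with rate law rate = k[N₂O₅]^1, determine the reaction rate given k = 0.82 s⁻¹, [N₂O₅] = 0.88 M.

0.7216 M/s

Step 1: Identify the rate law: rate = k[N₂O₅]^1
Step 2: Substitute values: rate = 0.82 × (0.88)^1
Step 3: Calculate: rate = 0.82 × 0.88 = 0.7216 M/s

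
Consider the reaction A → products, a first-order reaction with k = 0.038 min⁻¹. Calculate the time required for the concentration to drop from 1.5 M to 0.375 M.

36.48 min

Step 1: For first-order: t = ln([A]₀/[A])/k
Step 2: t = ln(1.5/0.375)/0.038
Step 3: t = ln(4)/0.038
Step 4: t = 1.386/0.038 = 36.48 min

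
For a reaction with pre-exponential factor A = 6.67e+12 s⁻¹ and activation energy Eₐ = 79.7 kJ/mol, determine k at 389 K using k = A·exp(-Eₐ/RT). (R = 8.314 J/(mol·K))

1.32e+02 s⁻¹

Step 1: Use the Arrhenius equation: k = A × exp(-Eₐ/RT)
Step 2: Convert Eₐ to J/mol: 79.7 kJ/mol = 79700 J/mol
Step 3: Calculate the exponent: -Eₐ/(RT) = -79700/(8.314 × 389) = -24.64329
Step 4: k = 6.67e+12 × exp(-24.64329)
Step 5: k = 6.67e+12 × 1.98406e-11 = 1.3234e+02 s⁻¹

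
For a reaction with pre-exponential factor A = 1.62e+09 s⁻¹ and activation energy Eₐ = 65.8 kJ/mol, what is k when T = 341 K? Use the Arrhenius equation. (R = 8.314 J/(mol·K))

1.35e-01 s⁻¹

Step 1: Use the Arrhenius equation: k = A × exp(-Eₐ/RT)
Step 2: Convert Eₐ to J/mol: 65.8 kJ/mol = 65800 J/mol
Step 3: Calculate the exponent: -Eₐ/(RT) = -65800/(8.314 × 341) = -23.20927
Step 4: k = 1.62e+09 × exp(-23.20927)
Step 5: k = 1.62e+09 × 8.32419e-11 = 1.3485e-01 s⁻¹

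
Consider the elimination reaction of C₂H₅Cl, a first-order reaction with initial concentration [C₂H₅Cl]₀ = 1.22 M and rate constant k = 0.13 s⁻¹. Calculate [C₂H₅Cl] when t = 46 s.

0.003085 M

Step 1: For a first-order reaction: [C₂H₅Cl] = [C₂H₅Cl]₀ × e^(-kt)
Step 2: [C₂H₅Cl] = 1.22 × e^(-0.13 × 46)
Step 3: [C₂H₅Cl] = 1.22 × e^(-5.98)
Step 4: [C₂H₅Cl] = 1.22 × 0.00252883 = 0.003085 M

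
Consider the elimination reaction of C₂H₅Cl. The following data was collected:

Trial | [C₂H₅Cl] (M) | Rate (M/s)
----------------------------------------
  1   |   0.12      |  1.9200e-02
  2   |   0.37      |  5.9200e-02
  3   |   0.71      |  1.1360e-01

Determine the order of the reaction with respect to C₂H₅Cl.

first order (1)

Step 1: Compare trials to find order n where rate₂/rate₁ = ([C₂H₅Cl]₂/[C₂H₅Cl]₁)^n
Step 2: rate₂/rate₁ = 5.9200e-02/1.9200e-02 = 3.083
Step 3: [C₂H₅Cl]₂/[C₂H₅Cl]₁ = 0.37/0.12 = 3.083
Step 4: n = ln(3.083)/ln(3.083) = 1.00 ≈ 1
Step 5: The reaction is first order in C₂H₅Cl.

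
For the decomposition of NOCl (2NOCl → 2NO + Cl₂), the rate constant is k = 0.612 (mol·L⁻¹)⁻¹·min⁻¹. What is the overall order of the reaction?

second order (2)

Step 1: The units of k for an nth-order reaction are (concentration)^(1-n)·(time)⁻¹.
Step 2: Here k has units (mol·L⁻¹)⁻¹·min⁻¹, so the concentration exponent is -1.
Step 3: 1 - n = -1 ⇒ n = 2. The reaction is second order.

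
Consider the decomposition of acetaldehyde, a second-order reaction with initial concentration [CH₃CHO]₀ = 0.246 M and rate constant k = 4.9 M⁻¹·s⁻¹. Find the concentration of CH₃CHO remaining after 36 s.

0.005541 M

Step 1: For a second-order reaction: 1/[CH₃CHO] = 1/[CH₃CHO]₀ + kt
Step 2: 1/[CH₃CHO] = 1/0.246 + 4.9 × 36
Step 3: 1/[CH₃CHO] = 4.065 + 176.4 = 180.5
Step 4: [CH₃CHO] = 1/180.5 = 0.005541 M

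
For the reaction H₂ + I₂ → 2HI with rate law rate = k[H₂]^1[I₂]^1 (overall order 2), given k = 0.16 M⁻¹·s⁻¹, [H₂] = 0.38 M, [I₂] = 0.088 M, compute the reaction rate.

0.00535 M/s

Step 1: The rate law is rate = k[H₂]^1[I₂]^1, overall order = 1+1 = 2
Step 2: Substitute values: rate = 0.16 × (0.38)^1 × (0.088)^1
Step 3: rate = 0.16 × 0.38 × 0.088 = 0.0053504 M/s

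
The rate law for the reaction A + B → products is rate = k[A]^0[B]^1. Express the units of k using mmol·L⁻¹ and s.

s⁻¹

Step 1: Overall order = 0 + 1 = 1.
Step 2: rate has units mmol·L⁻¹·s⁻¹; [A]^0[B]^1 has units (mmol·L⁻¹)^1.
Step 3: k = rate/([A]^0[B]^1), so units of k = (mmol·L⁻¹)^(1-1)·s⁻¹ = s⁻¹.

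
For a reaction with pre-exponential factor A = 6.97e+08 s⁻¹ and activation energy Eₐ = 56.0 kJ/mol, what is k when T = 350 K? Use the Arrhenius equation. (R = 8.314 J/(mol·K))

3.06e+00 s⁻¹

Step 1: Use the Arrhenius equation: k = A × exp(-Eₐ/RT)
Step 2: Convert Eₐ to J/mol: 56.0 kJ/mol = 56000 J/mol
Step 3: Calculate the exponent: -Eₐ/(RT) = -56000/(8.314 × 350) = -19.24465
Step 4: k = 6.97e+08 × exp(-19.24465)
Step 5: k = 6.97e+08 × 4.38687e-09 = 3.0576e+00 s⁻¹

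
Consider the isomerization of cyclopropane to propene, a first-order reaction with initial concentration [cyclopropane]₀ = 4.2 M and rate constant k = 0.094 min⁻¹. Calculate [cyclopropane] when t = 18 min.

0.7734 M

Step 1: For a first-order reaction: [cyclopropane] = [cyclopropane]₀ × e^(-kt)
Step 2: [cyclopropane] = 4.2 × e^(-0.094 × 18)
Step 3: [cyclopropane] = 4.2 × e^(-1.692)
Step 4: [cyclopropane] = 4.2 × 0.184151 = 0.7734 M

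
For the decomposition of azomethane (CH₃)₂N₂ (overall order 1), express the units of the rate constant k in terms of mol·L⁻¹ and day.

day⁻¹

Step 1: For overall order n, rate = k × (concentration)^n.
Step 2: Rate has units mol·L⁻¹·day⁻¹; concentration term has units (mol·L⁻¹)^1.
Step 3: k = rate / (concentration)^n, so units of k = (mol·L⁻¹)^(1-1)·day⁻¹ = day⁻¹.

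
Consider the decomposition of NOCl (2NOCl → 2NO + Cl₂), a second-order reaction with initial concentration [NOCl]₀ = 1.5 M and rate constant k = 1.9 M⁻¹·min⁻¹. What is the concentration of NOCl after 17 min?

0.03033 M

Step 1: For a second-order reaction: 1/[NOCl] = 1/[NOCl]₀ + kt
Step 2: 1/[NOCl] = 1/1.5 + 1.9 × 17
Step 3: 1/[NOCl] = 0.6667 + 32.3 = 32.97
Step 4: [NOCl] = 1/32.97 = 0.03033 M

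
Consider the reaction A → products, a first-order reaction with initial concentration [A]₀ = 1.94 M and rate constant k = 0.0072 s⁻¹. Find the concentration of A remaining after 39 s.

1.465 M

Step 1: For a first-order reaction: [A] = [A]₀ × e^(-kt)
Step 2: [A] = 1.94 × e^(-0.0072 × 39)
Step 3: [A] = 1.94 × e^(-0.2808)
Step 4: [A] = 1.94 × 0.755179 = 1.465 M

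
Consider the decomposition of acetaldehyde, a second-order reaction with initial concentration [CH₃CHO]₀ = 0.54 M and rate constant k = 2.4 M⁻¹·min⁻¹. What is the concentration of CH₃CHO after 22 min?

0.0183 M

Step 1: For a second-order reaction: 1/[CH₃CHO] = 1/[CH₃CHO]₀ + kt
Step 2: 1/[CH₃CHO] = 1/0.54 + 2.4 × 22
Step 3: 1/[CH₃CHO] = 1.852 + 52.8 = 54.65
Step 4: [CH₃CHO] = 1/54.65 = 0.0183 M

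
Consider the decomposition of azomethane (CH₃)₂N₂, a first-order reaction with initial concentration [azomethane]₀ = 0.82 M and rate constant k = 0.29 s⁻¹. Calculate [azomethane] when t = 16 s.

0.007919 M

Step 1: For a first-order reaction: [azomethane] = [azomethane]₀ × e^(-kt)
Step 2: [azomethane] = 0.82 × e^(-0.29 × 16)
Step 3: [azomethane] = 0.82 × e^(-4.64)
Step 4: [azomethane] = 0.82 × 0.0096577 = 0.007919 M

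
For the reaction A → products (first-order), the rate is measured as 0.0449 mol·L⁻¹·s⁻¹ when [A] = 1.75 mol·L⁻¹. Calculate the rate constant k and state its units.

0.02566 s⁻¹

Step 1: rate = k[A]^1, so k = rate / [A]^1.
Step 2: k = 0.0449 / (1.75)^1 = 0.0449 / 1.75.
Step 3: k = 0.02566 s⁻¹.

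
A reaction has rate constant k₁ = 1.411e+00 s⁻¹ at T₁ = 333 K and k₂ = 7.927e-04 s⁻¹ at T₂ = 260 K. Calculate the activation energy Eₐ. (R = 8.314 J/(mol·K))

73.8 kJ/mol

Step 1: Use the two-temperature Arrhenius form: ln(k₂/k₁) = -Eₐ/R × (1/T₂ - 1/T₁)
Step 2: ln(k₂/k₁) = ln(7.927e-04/1.411e+00) = ln(0.0005618) = -7.48436
Step 3: 1/T₂ - 1/T₁ = 1/260 - 1/333 = 8.431508e-04 K⁻¹
Step 4: Eₐ = -R × ln(k₂/k₁) / (1/T₂ - 1/T₁) = -8.314 × -7.48436 / 8.431508e-04
Step 5: Eₐ = 7.3801e+04 J/mol = 73.8 kJ/mol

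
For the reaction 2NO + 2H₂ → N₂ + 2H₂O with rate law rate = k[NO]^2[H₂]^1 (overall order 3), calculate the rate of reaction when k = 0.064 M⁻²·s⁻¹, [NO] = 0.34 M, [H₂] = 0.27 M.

0.001998 M/s

Step 1: The rate law is rate = k[NO]^2[H₂]^1, overall order = 2+1 = 3
Step 2: Substitute values: rate = 0.064 × (0.34)^2 × (0.27)^1
Step 3: rate = 0.064 × 0.1156 × 0.27 = 0.00199757 M/s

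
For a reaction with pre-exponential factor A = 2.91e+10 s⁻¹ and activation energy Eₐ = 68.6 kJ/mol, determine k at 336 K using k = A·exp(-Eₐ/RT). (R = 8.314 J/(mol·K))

6.29e-01 s⁻¹

Step 1: Use the Arrhenius equation: k = A × exp(-Eₐ/RT)
Step 2: Convert Eₐ to J/mol: 68.6 kJ/mol = 68600 J/mol
Step 3: Calculate the exponent: -Eₐ/(RT) = -68600/(8.314 × 336) = -24.55697
Step 4: k = 2.91e+10 × exp(-24.55697)
Step 5: k = 2.91e+10 × 2.16293e-11 = 6.2941e-01 s⁻¹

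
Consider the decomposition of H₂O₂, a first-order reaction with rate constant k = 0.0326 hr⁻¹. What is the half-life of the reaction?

21.26 hr

Step 1: For a first-order reaction, t₁/₂ = ln(2)/k
Step 2: t₁/₂ = ln(2)/0.0326
Step 3: t₁/₂ = 0.6931/0.0326 = 21.26 hr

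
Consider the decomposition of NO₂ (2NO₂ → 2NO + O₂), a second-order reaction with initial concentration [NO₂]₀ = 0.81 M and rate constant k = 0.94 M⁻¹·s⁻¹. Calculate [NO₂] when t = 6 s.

0.1455 M

Step 1: For a second-order reaction: 1/[NO₂] = 1/[NO₂]₀ + kt
Step 2: 1/[NO₂] = 1/0.81 + 0.94 × 6
Step 3: 1/[NO₂] = 1.235 + 5.64 = 6.875
Step 4: [NO₂] = 1/6.875 = 0.1455 M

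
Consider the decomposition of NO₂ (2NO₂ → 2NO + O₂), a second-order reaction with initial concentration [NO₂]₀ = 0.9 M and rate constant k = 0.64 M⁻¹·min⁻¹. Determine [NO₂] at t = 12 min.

0.1138 M

Step 1: For a second-order reaction: 1/[NO₂] = 1/[NO₂]₀ + kt
Step 2: 1/[NO₂] = 1/0.9 + 0.64 × 12
Step 3: 1/[NO₂] = 1.111 + 7.68 = 8.791
Step 4: [NO₂] = 1/8.791 = 0.1138 M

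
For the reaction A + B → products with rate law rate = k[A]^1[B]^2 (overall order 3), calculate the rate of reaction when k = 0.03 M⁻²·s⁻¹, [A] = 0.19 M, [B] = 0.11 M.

6.897e-05 M/s

Step 1: The rate law is rate = k[A]^1[B]^2, overall order = 1+2 = 3
Step 2: Substitute values: rate = 0.03 × (0.19)^1 × (0.11)^2
Step 3: rate = 0.03 × 0.19 × 0.0121 = 6.897e-05 M/s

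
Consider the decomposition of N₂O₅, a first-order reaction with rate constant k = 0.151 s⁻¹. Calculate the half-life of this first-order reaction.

4.59 s

Step 1: For a first-order reaction, t₁/₂ = ln(2)/k
Step 2: t₁/₂ = ln(2)/0.151
Step 3: t₁/₂ = 0.6931/0.151 = 4.59 s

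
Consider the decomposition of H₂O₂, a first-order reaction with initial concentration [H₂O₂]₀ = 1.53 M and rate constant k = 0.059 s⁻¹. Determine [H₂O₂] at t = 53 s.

0.06709 M

Step 1: For a first-order reaction: [H₂O₂] = [H₂O₂]₀ × e^(-kt)
Step 2: [H₂O₂] = 1.53 × e^(-0.059 × 53)
Step 3: [H₂O₂] = 1.53 × e^(-3.127)
Step 4: [H₂O₂] = 1.53 × 0.0438491 = 0.06709 M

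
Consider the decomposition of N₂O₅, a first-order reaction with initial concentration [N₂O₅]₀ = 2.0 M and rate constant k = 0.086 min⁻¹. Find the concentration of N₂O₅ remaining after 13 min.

0.6539 M

Step 1: For a first-order reaction: [N₂O₅] = [N₂O₅]₀ × e^(-kt)
Step 2: [N₂O₅] = 2.0 × e^(-0.086 × 13)
Step 3: [N₂O₅] = 2.0 × e^(-1.118)
Step 4: [N₂O₅] = 2.0 × 0.326933 = 0.6539 M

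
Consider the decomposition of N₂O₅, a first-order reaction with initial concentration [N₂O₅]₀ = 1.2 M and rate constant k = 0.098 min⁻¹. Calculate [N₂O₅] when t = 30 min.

0.06344 M

Step 1: For a first-order reaction: [N₂O₅] = [N₂O₅]₀ × e^(-kt)
Step 2: [N₂O₅] = 1.2 × e^(-0.098 × 30)
Step 3: [N₂O₅] = 1.2 × e^(-2.94)
Step 4: [N₂O₅] = 1.2 × 0.0528657 = 0.06344 M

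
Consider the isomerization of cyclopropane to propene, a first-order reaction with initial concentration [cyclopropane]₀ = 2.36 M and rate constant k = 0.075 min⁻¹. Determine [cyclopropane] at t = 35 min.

0.171 M

Step 1: For a first-order reaction: [cyclopropane] = [cyclopropane]₀ × e^(-kt)
Step 2: [cyclopropane] = 2.36 × e^(-0.075 × 35)
Step 3: [cyclopropane] = 2.36 × e^(-2.625)
Step 4: [cyclopropane] = 2.36 × 0.0724398 = 0.171 M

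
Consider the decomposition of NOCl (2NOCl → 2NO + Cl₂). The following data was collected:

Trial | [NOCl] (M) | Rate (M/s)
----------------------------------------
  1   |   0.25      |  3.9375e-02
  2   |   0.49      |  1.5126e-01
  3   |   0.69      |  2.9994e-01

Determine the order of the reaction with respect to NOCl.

second order (2)

Step 1: Compare trials to find order n where rate₂/rate₁ = ([NOCl]₂/[NOCl]₁)^n
Step 2: rate₂/rate₁ = 1.5126e-01/3.9375e-02 = 3.842
Step 3: [NOCl]₂/[NOCl]₁ = 0.49/0.25 = 1.96
Step 4: n = ln(3.842)/ln(1.96) = 2.00 ≈ 2
Step 5: The reaction is second order in NOCl.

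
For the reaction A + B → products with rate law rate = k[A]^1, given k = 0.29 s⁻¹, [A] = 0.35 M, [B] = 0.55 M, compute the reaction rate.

0.1015 M/s

Step 1: The rate law is rate = k[A]^1
Step 2: Note that the rate does not depend on [B] (zero order in B).
Step 3: rate = 0.29 × (0.35)^1 = 0.1015 M/s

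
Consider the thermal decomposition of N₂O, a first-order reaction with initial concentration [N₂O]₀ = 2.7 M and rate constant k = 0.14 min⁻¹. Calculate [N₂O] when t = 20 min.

0.1642 M

Step 1: For a first-order reaction: [N₂O] = [N₂O]₀ × e^(-kt)
Step 2: [N₂O] = 2.7 × e^(-0.14 × 20)
Step 3: [N₂O] = 2.7 × e^(-2.8)
Step 4: [N₂O] = 2.7 × 0.0608101 = 0.1642 M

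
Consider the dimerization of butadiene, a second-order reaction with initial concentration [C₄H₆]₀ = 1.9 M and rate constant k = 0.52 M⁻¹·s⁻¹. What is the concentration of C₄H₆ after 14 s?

0.1281 M

Step 1: For a second-order reaction: 1/[C₄H₆] = 1/[C₄H₆]₀ + kt
Step 2: 1/[C₄H₆] = 1/1.9 + 0.52 × 14
Step 3: 1/[C₄H₆] = 0.5263 + 7.28 = 7.806
Step 4: [C₄H₆] = 1/7.806 = 0.1281 M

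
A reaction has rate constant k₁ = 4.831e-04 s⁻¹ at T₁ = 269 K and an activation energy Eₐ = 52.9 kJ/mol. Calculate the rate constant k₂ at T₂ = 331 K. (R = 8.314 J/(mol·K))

4.057e-02 s⁻¹

Step 1: Use the two-temperature Arrhenius form: ln(k₂/k₁) = -Eₐ/R × (1/T₂ - 1/T₁)
Step 2: Convert Eₐ to J/mol: 52.9 kJ/mol = 52900 J/mol
Step 3: 1/T₂ - 1/T₁ = 1/331 - 1/269 = -6.963241e-04 K⁻¹
Step 4: ln(k₂/k₁) = -52900/8.314 × -6.963241e-04 = 4.43054
Step 5: k₂ = k₁ × exp(4.43054) = 4.831e-04 × 8.39768e+01 = 4.057e-02 s⁻¹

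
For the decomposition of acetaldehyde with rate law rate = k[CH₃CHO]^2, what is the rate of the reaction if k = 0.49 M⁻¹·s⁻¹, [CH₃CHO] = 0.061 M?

0.001823 M/s

Step 1: Identify the rate law: rate = k[CH₃CHO]^2
Step 2: Substitute values: rate = 0.49 × (0.061)^2
Step 3: Calculate: rate = 0.49 × 0.003721 = 0.00182329 M/s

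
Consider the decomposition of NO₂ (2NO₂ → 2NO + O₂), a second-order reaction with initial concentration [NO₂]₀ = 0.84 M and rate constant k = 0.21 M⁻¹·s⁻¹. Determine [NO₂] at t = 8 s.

0.3484 M

Step 1: For a second-order reaction: 1/[NO₂] = 1/[NO₂]₀ + kt
Step 2: 1/[NO₂] = 1/0.84 + 0.21 × 8
Step 3: 1/[NO₂] = 1.19 + 1.68 = 2.87
Step 4: [NO₂] = 1/2.87 = 0.3484 M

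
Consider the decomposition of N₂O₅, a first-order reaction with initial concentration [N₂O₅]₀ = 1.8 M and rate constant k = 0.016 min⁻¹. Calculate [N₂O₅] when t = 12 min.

1.486 M

Step 1: For a first-order reaction: [N₂O₅] = [N₂O₅]₀ × e^(-kt)
Step 2: [N₂O₅] = 1.8 × e^(-0.016 × 12)
Step 3: [N₂O₅] = 1.8 × e^(-0.192)
Step 4: [N₂O₅] = 1.8 × 0.825307 = 1.486 M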